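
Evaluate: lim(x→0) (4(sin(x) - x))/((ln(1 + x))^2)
This is a 0/0 indeterminate form.

Apply L'Hôpital's rule: differentiate numerator and denominator separately.
  f(x) = -4·x + 4·sin(x)   ⇒   f'(x) = 4·cos(x) - 4
  g(x) = ln(x + 1)^2   ⇒   g'(x) = 2·ln(x + 1)/(x + 1)
  lim(x→0) f'(x)/g'(x) = lim(x→0) (4·cos(x) - 4)/(2·ln(x + 1)/(x + 1))
  = 0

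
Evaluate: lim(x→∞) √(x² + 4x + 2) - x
This is an ∞-∞ indeterminate form.

Combine fractions or rationalize to convert ∞-∞ to 0/0 form:
  lim(x→∞) √(x² + 4x + 2) - x = 2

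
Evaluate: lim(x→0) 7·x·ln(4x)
This is a 0·∞ indeterminate form.

Rewrite 0·∞ as a quotient (0/0 or ∞/∞ form), then apply L'Hôpital's rule:
  lim(x→0) 7·x·ln(4x) = 0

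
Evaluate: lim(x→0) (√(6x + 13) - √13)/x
This is a standard limit.

Factor or rationalize the expression:
  lim(x→0) (√(6x + 13) - √13)/x = 3·sqrt(13)/13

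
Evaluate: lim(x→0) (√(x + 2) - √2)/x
This is a standard limit.

Factor or rationalize the expression:
  lim(x→0) (√(x + 2) - √2)/x = sqrt(2)/4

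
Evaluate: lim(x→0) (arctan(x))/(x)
This is a 0/0 indeterminate form.

Apply L'Hôpital's rule: differentiate numerator and denominator separately.
  f(x) = atan(x)   ⇒   f'(x) = 1/(x^2 + 1)
  g(x) = x   ⇒   g'(x) = 1
  lim(x→0) f'(x)/g'(x) = lim(x→0) (1/(x^2 + 1))/(1)
  = 1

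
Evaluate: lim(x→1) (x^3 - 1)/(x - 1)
This is a standard limit.

Factor or rationalize the expression:
  lim(x→1) (x^3 - 1)/(x - 1) = 3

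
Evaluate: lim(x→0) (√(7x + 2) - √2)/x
This is a standard limit.

Factor or rationalize the expression:
  lim(x→0) (√(7x + 2) - √2)/x = 7·sqrt(2)/4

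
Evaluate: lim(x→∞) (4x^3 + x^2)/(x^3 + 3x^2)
This is an ∞/∞ indeterminate form.

Apply L'Hôpital's rule: differentiate numerator and denominator separately.
  f(x) = 4·x^3 + x^2   ⇒   f'(x) = 12·x^2 + 2·x
  g(x) = x^3 + 3·x^2   ⇒   g'(x) = 3·x^2 + 6·x
  lim(x→∞) f'(x)/g'(x) = lim(x→∞) (12·x^2 + 2·x)/(3·x^2 + 6·x)
  = 4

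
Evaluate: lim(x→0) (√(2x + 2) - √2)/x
This is a standard limit.

Factor or rationalize the expression:
  lim(x→0) (√(2x + 2) - √2)/x = sqrt(2)/2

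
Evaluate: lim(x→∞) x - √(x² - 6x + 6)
This is an ∞-∞ indeterminate form.

Combine fractions or rationalize to convert ∞-∞ to 0/0 form:
  lim(x→∞) x - √(x² - 6x + 6) = 3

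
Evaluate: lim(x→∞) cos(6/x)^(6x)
This is an exponential indeterminate form.

For exponential indeterminate forms, take the natural log:
  Let L = lim(x→∞) cos(6/x)^(6x)
  Then ln(L) = lim(x→∞) [exponent × ln(base)]
  Evaluate using L'Hôpital or standard limits, then exponentiate.
  L = 1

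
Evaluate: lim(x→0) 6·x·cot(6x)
This is a 0·∞ indeterminate form.

Rewrite 0·∞ as a quotient (0/0 or ∞/∞ form), then apply L'Hôpital's rule:
  lim(x→0) 6·x·cot(6x) = 1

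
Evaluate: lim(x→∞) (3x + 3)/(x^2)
This is an ∞/∞ indeterminate form.

Apply L'Hôpital's rule: differentiate numerator and denominator separately.
  f(x) = 3·x + 3   ⇒   f'(x) = 3
  g(x) = x^2   ⇒   g'(x) = 2·x
  lim(x→∞) f'(x)/g'(x) = lim(x→∞) (3)/(2·x)
  = 0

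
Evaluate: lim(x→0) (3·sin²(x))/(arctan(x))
This is a 0/0 indeterminate form.

Apply L'Hôpital's rule: differentiate numerator and denominator separately.
  f(x) = 3·sin(x)^2   ⇒   f'(x) = 6·sin(x)·cos(x)
  g(x) = atan(x)   ⇒   g'(x) = 1/(x^2 + 1)
  lim(x→0) f'(x)/g'(x) = lim(x→0) (6·sin(x)·cos(x))/(1/(x^2 + 1))
  = 0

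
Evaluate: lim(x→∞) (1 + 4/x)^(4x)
This is an exponential indeterminate form.

For exponential indeterminate forms, take the natural log:
  Let L = lim(x→∞) (1 + 4/x)^(4x)
  Then ln(L) = lim(x→∞) [exponent × ln(base)]
  Evaluate using L'Hôpital or standard limits, then exponentiate.
  L = e^(16)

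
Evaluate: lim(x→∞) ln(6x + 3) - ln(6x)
This is an ∞-∞ indeterminate form.

Combine fractions or rationalize to convert ∞-∞ to 0/0 form:
  lim(x→∞) ln(6x + 3) - ln(6x) = 0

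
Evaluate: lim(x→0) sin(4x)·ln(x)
This is a 0·∞ indeterminate form.

Rewrite 0·∞ as a quotient (0/0 or ∞/∞ form), then apply L'Hôpital's rule:
  lim(x→0) sin(4x)·ln(x) = 0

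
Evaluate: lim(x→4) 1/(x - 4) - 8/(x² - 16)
This is an ∞-∞ indeterminate form.

Combine fractions or rationalize to convert ∞-∞ to 0/0 form:
  lim(x→4) 1/(x - 4) - 8/(x² - 16) = 1/8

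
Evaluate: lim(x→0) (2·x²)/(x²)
This is a 0/0 indeterminate form.

Apply L'Hôpital's rule: differentiate numerator and denominator separately.
  f(x) = 2·x^2   ⇒   f'(x) = 4·x
  g(x) = x^2   ⇒   g'(x) = 2·x
  lim(x→0) f'(x)/g'(x) = lim(x→0) (4·x)/(2·x)
  = 2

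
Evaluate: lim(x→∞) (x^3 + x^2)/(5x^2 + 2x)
This is an ∞/∞ indeterminate form.

Apply L'Hôpital's rule: differentiate numerator and denominator separately.
  f(x) = x^3 + x^2   ⇒   f'(x) = 3·x^2 + 2·x
  g(x) = 5·x^2 + 2·x   ⇒   g'(x) = 10·x + 2
  lim(x→∞) f'(x)/g'(x) = lim(x→∞) (3·x^2 + 2·x)/(10·x + 2)
  = ∞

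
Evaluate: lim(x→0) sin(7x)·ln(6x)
This is a 0·∞ indeterminate form.

Rewrite 0·∞ as a quotient (0/0 or ∞/∞ form), then apply L'Hôpital's rule:
  lim(x→0) sin(7x)·ln(6x) = 0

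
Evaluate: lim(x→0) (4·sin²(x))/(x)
This is a 0/0 indeterminate form.

Apply L'Hôpital's rule: differentiate numerator and denominator separately.
  f(x) = 4·sin(x)^2   ⇒   f'(x) = 8·sin(x)·cos(x)
  g(x) = x   ⇒   g'(x) = 1
  lim(x→0) f'(x)/g'(x) = lim(x→0) (8·sin(x)·cos(x))/(1)
  = 0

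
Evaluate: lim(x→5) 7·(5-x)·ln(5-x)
This is a 0·∞ indeterminate form.

Rewrite 0·∞ as a quotient (0/0 or ∞/∞ form), then apply L'Hôpital's rule:
  lim(x→5) 7·(5-x)·ln(5-x) = 0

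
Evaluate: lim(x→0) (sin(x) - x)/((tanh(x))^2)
This is a 0/0 indeterminate form.

Apply L'Hôpital's rule: differentiate numerator and denominator separately.
  f(x) = -x + sin(x)   ⇒   f'(x) = cos(x) - 1
  g(x) = tanh(x)^2   ⇒   g'(x) = (2 - 2·tanh(x)^2)·tanh(x)
  lim(x→0) f'(x)/g'(x) = lim(x→0) (cos(x) - 1)/((2 - 2·tanh(x)^2)·tanh(x))
  = 0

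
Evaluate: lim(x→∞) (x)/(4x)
This is an ∞/∞ indeterminate form.

Apply L'Hôpital's rule: differentiate numerator and denominator separately.
  f(x) = x   ⇒   f'(x) = 1
  g(x) = 4·x   ⇒   g'(x) = 4
  lim(x→∞) f'(x)/g'(x) = lim(x→∞) (1)/(4)
  = 1/4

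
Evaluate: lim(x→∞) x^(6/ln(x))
This is an exponential indeterminate form.

For exponential indeterminate forms, take the natural log:
  Let L = lim(x→∞) x^(6/ln(x))
  Then ln(L) = lim(x→∞) [exponent × ln(base)]
  Evaluate using L'Hôpital or standard limits, then exponentiate.
  L = e^(6)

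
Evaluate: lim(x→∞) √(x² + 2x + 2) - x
This is an ∞-∞ indeterminate form.

Combine fractions or rationalize to convert ∞-∞ to 0/0 form:
  lim(x→∞) √(x² + 2x + 2) - x = 1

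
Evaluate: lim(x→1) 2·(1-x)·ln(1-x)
This is a 0·∞ indeterminate form.

Rewrite 0·∞ as a quotient (0/0 or ∞/∞ form), then apply L'Hôpital's rule:
  lim(x→1) 2·(1-x)·ln(1-x) = 0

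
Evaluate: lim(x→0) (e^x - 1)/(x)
This is a 0/0 indeterminate form.

Apply L'Hôpital's rule: differentiate numerator and denominator separately.
  f(x) = e^(x) - 1   ⇒   f'(x) = e^(x)
  g(x) = x   ⇒   g'(x) = 1
  lim(x→0) f'(x)/g'(x) = lim(x→0) (e^(x))/(1)
  = 1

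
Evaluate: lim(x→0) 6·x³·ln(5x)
This is a 0·∞ indeterminate form.

Rewrite 0·∞ as a quotient (0/0 or ∞/∞ form), then apply L'Hôpital's rule:
  lim(x→0) 6·x³·ln(5x) = 0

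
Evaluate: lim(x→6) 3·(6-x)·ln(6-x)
This is a 0·∞ indeterminate form.

Rewrite 0·∞ as a quotient (0/0 or ∞/∞ form), then apply L'Hôpital's rule:
  lim(x→6) 3·(6-x)·ln(6-x) = 0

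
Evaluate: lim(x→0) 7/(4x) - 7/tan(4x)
This is an ∞-∞ indeterminate form.

Combine fractions or rationalize to convert ∞-∞ to 0/0 form:
  lim(x→0) 7/(4x) - 7/tan(4x) = 0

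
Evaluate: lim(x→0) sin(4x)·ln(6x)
This is a 0·∞ indeterminate form.

Rewrite 0·∞ as a quotient (0/0 or ∞/∞ form), then apply L'Hôpital's rule:
  lim(x→0) sin(4x)·ln(6x) = 0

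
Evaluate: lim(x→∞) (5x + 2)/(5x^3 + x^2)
This is an ∞/∞ indeterminate form.

Apply L'Hôpital's rule: differentiate numerator and denominator separately.
  f(x) = 5·x + 2   ⇒   f'(x) = 5
  g(x) = 5·x^3 + x^2   ⇒   g'(x) = 15·x^2 + 2·x
  lim(x→∞) f'(x)/g'(x) = lim(x→∞) (5)/(15·x^2 + 2·x)
  = 0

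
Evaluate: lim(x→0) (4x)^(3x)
This is an exponential indeterminate form.

For exponential indeterminate forms, take the natural log:
  Let L = lim(x→0) (4x)^(3x)
  Then ln(L) = lim(x→0) [exponent × ln(base)]
  Evaluate using L'Hôpital or standard limits, then exponentiate.
  L = 1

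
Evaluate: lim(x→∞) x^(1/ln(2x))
This is an exponential indeterminate form.

For exponential indeterminate forms, take the natural log:
  Let L = lim(x→∞) x^(1/ln(2x))
  Then ln(L) = lim(x→∞) [exponent × ln(base)]
  Evaluate using L'Hôpital or standard limits, then exponentiate.
  L = e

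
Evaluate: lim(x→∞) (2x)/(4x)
This is an ∞/∞ indeterminate form.

Apply L'Hôpital's rule: differentiate numerator and denominator separately.
  f(x) = 2·x   ⇒   f'(x) = 2
  g(x) = 4·x   ⇒   g'(x) = 4
  lim(x→∞) f'(x)/g'(x) = lim(x→∞) (2)/(4)
  = 1/2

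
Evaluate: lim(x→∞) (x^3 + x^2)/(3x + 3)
This is an ∞/∞ indeterminate form.

Apply L'Hôpital's rule: differentiate numerator and denominator separately.
  f(x) = x^3 + x^2   ⇒   f'(x) = 3·x^2 + 2·x
  g(x) = 3·x + 3   ⇒   g'(x) = 3
  lim(x→∞) f'(x)/g'(x) = lim(x→∞) (3·x^2 + 2·x)/(3)
  = ∞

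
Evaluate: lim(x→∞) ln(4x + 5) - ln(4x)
This is an ∞-∞ indeterminate form.

Combine fractions or rationalize to convert ∞-∞ to 0/0 form:
  lim(x→∞) ln(4x + 5) - ln(4x) = 0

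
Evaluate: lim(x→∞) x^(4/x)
This is an exponential indeterminate form.

For exponential indeterminate forms, take the natural log:
  Let L = lim(x→∞) x^(4/x)
  Then ln(L) = lim(x→∞) [exponent × ln(base)]
  Evaluate using L'Hôpital or standard limits, then exponentiate.
  L = 1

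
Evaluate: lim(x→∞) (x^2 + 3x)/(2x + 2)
This is an ∞/∞ indeterminate form.

Apply L'Hôpital's rule: differentiate numerator and denominator separately.
  f(x) = x^2 + 3·x   ⇒   f'(x) = 2·x + 3
  g(x) = 2·x + 2   ⇒   g'(x) = 2
  lim(x→∞) f'(x)/g'(x) = lim(x→∞) (2·x + 3)/(2)
  = ∞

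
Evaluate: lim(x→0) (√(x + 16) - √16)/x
This is a standard limit.

Factor or rationalize the expression:
  lim(x→0) (√(x + 16) - √16)/x = 1/8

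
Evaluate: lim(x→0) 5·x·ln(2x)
This is a 0·∞ indeterminate form.

Rewrite 0·∞ as a quotient (0/0 or ∞/∞ form), then apply L'Hôpital's rule:
  lim(x→0) 5·x·ln(2x) = 0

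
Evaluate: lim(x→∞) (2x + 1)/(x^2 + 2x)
This is an ∞/∞ indeterminate form.

Apply L'Hôpital's rule: differentiate numerator and denominator separately.
  f(x) = 2·x + 1   ⇒   f'(x) = 2
  g(x) = x^2 + 2·x   ⇒   g'(x) = 2·x + 2
  lim(x→∞) f'(x)/g'(x) = lim(x→∞) (2)/(2·x + 2)
  = 0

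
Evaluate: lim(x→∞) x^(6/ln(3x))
This is an exponential indeterminate form.

For exponential indeterminate forms, take the natural log:
  Let L = lim(x→∞) x^(6/ln(3x))
  Then ln(L) = lim(x→∞) [exponent × ln(base)]
  Evaluate using L'Hôpital or standard limits, then exponentiate.
  L = e^(6)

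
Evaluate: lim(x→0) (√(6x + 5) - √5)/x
This is a standard limit.

Factor or rationalize the expression:
  lim(x→0) (√(6x + 5) - √5)/x = 3·sqrt(5)/5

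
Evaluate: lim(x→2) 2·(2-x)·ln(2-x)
This is a 0·∞ indeterminate form.

Rewrite 0·∞ as a quotient (0/0 or ∞/∞ form), then apply L'Hôpital's rule:
  lim(x→2) 2·(2-x)·ln(2-x) = 0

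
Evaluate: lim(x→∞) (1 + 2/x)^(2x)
This is an exponential indeterminate form.

For exponential indeterminate forms, take the natural log:
  Let L = lim(x→∞) (1 + 2/x)^(2x)
  Then ln(L) = lim(x→∞) [exponent × ln(base)]
  Evaluate using L'Hôpital or standard limits, then exponentiate.
  L = e^(4)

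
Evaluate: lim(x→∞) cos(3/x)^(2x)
This is an exponential indeterminate form.

For exponential indeterminate forms, take the natural log:
  Let L = lim(x→∞) cos(3/x)^(2x)
  Then ln(L) = lim(x→∞) [exponent × ln(base)]
  Evaluate using L'Hôpital or standard limits, then exponentiate.
  L = 1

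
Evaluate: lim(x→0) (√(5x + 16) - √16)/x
This is a standard limit.

Factor or rationalize the expression:
  lim(x→0) (√(5x + 16) - √16)/x = 5/8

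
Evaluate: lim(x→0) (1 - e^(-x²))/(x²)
This is a 0/0 indeterminate form.

Apply L'Hôpital's rule: differentiate numerator and denominator separately.
  f(x) = 1 - e^(-x^2)   ⇒   f'(x) = 2·x·e^(-x^2)
  g(x) = x^2   ⇒   g'(x) = 2·x
  lim(x→0) f'(x)/g'(x) = lim(x→0) (2·x·e^(-x^2))/(2·x)
  = 1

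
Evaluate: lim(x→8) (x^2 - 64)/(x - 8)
This is a standard limit.

Factor or rationalize the expression:
  lim(x→8) (x^2 - 64)/(x - 8) = 16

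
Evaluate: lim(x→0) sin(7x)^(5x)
This is an exponential indeterminate form.

For exponential indeterminate forms, take the natural log:
  Let L = lim(x→0) sin(7x)^(5x)
  Then ln(L) = lim(x→0) [exponent × ln(base)]
  Evaluate using L'Hôpital or standard limits, then exponentiate.
  L = 1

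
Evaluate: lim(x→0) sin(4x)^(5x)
This is an exponential indeterminate form.

For exponential indeterminate forms, take the natural log:
  Let L = lim(x→0) sin(4x)^(5x)
  Then ln(L) = lim(x→0) [exponent × ln(base)]
  Evaluate using L'Hôpital or standard limits, then exponentiate.
  L = 1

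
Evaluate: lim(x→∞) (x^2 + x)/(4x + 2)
This is an ∞/∞ indeterminate form.

Apply L'Hôpital's rule: differentiate numerator and denominator separately.
  f(x) = x^2 + x   ⇒   f'(x) = 2·x + 1
  g(x) = 4·x + 2   ⇒   g'(x) = 4
  lim(x→∞) f'(x)/g'(x) = lim(x→∞) (2·x + 1)/(4)
  = ∞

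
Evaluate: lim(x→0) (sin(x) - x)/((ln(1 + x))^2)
This is a 0/0 indeterminate form.

Apply L'Hôpital's rule: differentiate numerator and denominator separately.
  f(x) = -x + sin(x)   ⇒   f'(x) = cos(x) - 1
  g(x) = ln(x + 1)^2   ⇒   g'(x) = 2·ln(x + 1)/(x + 1)
  lim(x→0) f'(x)/g'(x) = lim(x→0) (cos(x) - 1)/(2·ln(x + 1)/(x + 1))
  = 0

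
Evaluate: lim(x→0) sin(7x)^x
This is an exponential indeterminate form.

For exponential indeterminate forms, take the natural log:
  Let L = lim(x→0) sin(7x)^x
  Then ln(L) = lim(x→0) [exponent × ln(base)]
  Evaluate using L'Hôpital or standard limits, then exponentiate.
  L = 1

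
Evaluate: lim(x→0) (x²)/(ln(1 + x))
This is a 0/0 indeterminate form.

Apply L'Hôpital's rule: differentiate numerator and denominator separately.
  f(x) = x^2   ⇒   f'(x) = 2·x
  g(x) = ln(x + 1)   ⇒   g'(x) = 1/(x + 1)
  lim(x→0) f'(x)/g'(x) = lim(x→0) (2·x)/(1/(x + 1))
  = 0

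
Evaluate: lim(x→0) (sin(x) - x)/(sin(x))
This is a 0/0 indeterminate form.

Apply L'Hôpital's rule: differentiate numerator and denominator separately.
  f(x) = -x + sin(x)   ⇒   f'(x) = cos(x) - 1
  g(x) = sin(x)   ⇒   g'(x) = cos(x)
  lim(x→0) f'(x)/g'(x) = lim(x→0) (cos(x) - 1)/(cos(x))
  = 0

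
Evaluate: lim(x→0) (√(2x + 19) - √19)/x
This is a standard limit.

Factor or rationalize the expression:
  lim(x→0) (√(2x + 19) - √19)/x = sqrt(19)/19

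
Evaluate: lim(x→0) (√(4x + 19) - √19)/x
This is a standard limit.

Factor or rationalize the expression:
  lim(x→0) (√(4x + 19) - √19)/x = 2·sqrt(19)/19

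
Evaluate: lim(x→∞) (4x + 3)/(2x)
This is an ∞/∞ indeterminate form.

Apply L'Hôpital's rule: differentiate numerator and denominator separately.
  f(x) = 4·x + 3   ⇒   f'(x) = 4
  g(x) = 2·x   ⇒   g'(x) = 2
  lim(x→∞) f'(x)/g'(x) = lim(x→∞) (4)/(2)
  = 2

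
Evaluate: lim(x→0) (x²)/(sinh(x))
This is a 0/0 indeterminate form.

Apply L'Hôpital's rule: differentiate numerator and denominator separately.
  f(x) = x^2   ⇒   f'(x) = 2·x
  g(x) = sinh(x)   ⇒   g'(x) = cosh(x)
  lim(x→0) f'(x)/g'(x) = lim(x→0) (2·x)/(cosh(x))
  = 0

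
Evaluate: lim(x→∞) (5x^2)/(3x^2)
This is an ∞/∞ indeterminate form.

Apply L'Hôpital's rule: differentiate numerator and denominator separately.
  f(x) = 5·x^2   ⇒   f'(x) = 10·x
  g(x) = 3·x^2   ⇒   g'(x) = 6·x
  lim(x→∞) f'(x)/g'(x) = lim(x→∞) (10·x)/(6·x)
  = 5/3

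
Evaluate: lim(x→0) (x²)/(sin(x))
This is a 0/0 indeterminate form.

Apply L'Hôpital's rule: differentiate numerator and denominator separately.
  f(x) = x^2   ⇒   f'(x) = 2·x
  g(x) = sin(x)   ⇒   g'(x) = cos(x)
  lim(x→0) f'(x)/g'(x) = lim(x→0) (2·x)/(cos(x))
  = 0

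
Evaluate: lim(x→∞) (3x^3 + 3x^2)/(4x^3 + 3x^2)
This is an ∞/∞ indeterminate form.

Apply L'Hôpital's rule: differentiate numerator and denominator separately.
  f(x) = 3·x^3 + 3·x^2   ⇒   f'(x) = 9·x^2 + 6·x
  g(x) = 4·x^3 + 3·x^2   ⇒   g'(x) = 12·x^2 + 6·x
  lim(x→∞) f'(x)/g'(x) = lim(x→∞) (9·x^2 + 6·x)/(12·x^2 + 6·x)
  = 3/4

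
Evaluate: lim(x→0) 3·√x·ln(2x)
This is a 0·∞ indeterminate form.

Rewrite 0·∞ as a quotient (0/0 or ∞/∞ form), then apply L'Hôpital's rule:
  lim(x→0) 3·√x·ln(2x) = 0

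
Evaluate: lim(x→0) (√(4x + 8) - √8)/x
This is a standard limit.

Factor or rationalize the expression:
  lim(x→0) (√(4x + 8) - √8)/x = sqrt(2)/2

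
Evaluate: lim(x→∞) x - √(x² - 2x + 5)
This is an ∞-∞ indeterminate form.

Combine fractions or rationalize to convert ∞-∞ to 0/0 form:
  lim(x→∞) x - √(x² - 2x + 5) = 1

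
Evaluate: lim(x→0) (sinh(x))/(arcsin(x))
This is a 0/0 indeterminate form.

Apply L'Hôpital's rule: differentiate numerator and denominator separately.
  f(x) = sinh(x)   ⇒   f'(x) = cosh(x)
  g(x) = asin(x)   ⇒   g'(x) = 1/sqrt(1 - x^2)
  lim(x→0) f'(x)/g'(x) = lim(x→0) (cosh(x))/(1/sqrt(1 - x^2))
  = 1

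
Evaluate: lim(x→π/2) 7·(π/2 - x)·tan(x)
This is a 0·∞ indeterminate form.

Rewrite 0·∞ as a quotient (0/0 or ∞/∞ form), then apply L'Hôpital's rule:
  lim(x→π/2) 7·(π/2 - x)·tan(x) = 7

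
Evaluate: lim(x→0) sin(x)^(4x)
This is an exponential indeterminate form.

For exponential indeterminate forms, take the natural log:
  Let L = lim(x→0) sin(x)^(4x)
  Then ln(L) = lim(x→0) [exponent × ln(base)]
  Evaluate using L'Hôpital or standard limits, then exponentiate.
  L = 1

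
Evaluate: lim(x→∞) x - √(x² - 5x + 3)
This is an ∞-∞ indeterminate form.

Combine fractions or rationalize to convert ∞-∞ to 0/0 form:
  lim(x→∞) x - √(x² - 5x + 3) = 5/2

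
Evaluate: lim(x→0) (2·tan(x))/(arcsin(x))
This is a 0/0 indeterminate form.

Apply L'Hôpital's rule: differentiate numerator and denominator separately.
  f(x) = 2·tan(x)   ⇒   f'(x) = 2·tan(x)^2 + 2
  g(x) = asin(x)   ⇒   g'(x) = 1/sqrt(1 - x^2)
  lim(x→0) f'(x)/g'(x) = lim(x→0) (2·tan(x)^2 + 2)/(1/sqrt(1 - x^2))
  = 2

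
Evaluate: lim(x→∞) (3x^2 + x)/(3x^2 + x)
This is an ∞/∞ indeterminate form.

Apply L'Hôpital's rule: differentiate numerator and denominator separately.
  f(x) = 3·x^2 + x   ⇒   f'(x) = 6·x + 1
  g(x) = 3·x^2 + x   ⇒   g'(x) = 6·x + 1
  lim(x→∞) f'(x)/g'(x) = lim(x→∞) (6·x + 1)/(6·x + 1)
  = 1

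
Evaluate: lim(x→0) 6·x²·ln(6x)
This is a 0·∞ indeterminate form.

Rewrite 0·∞ as a quotient (0/0 or ∞/∞ form), then apply L'Hôpital's rule:
  lim(x→0) 6·x²·ln(6x) = 0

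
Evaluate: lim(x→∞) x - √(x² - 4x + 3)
This is an ∞-∞ indeterminate form.

Combine fractions or rationalize to convert ∞-∞ to 0/0 form:
  lim(x→∞) x - √(x² - 4x + 3) = 2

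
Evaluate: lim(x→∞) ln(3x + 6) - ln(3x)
This is an ∞-∞ indeterminate form.

Combine fractions or rationalize to convert ∞-∞ to 0/0 form:
  lim(x→∞) ln(3x + 6) - ln(3x) = 0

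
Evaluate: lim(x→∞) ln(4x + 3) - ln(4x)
This is an ∞-∞ indeterminate form.

Combine fractions or rationalize to convert ∞-∞ to 0/0 form:
  lim(x→∞) ln(4x + 3) - ln(4x) = 0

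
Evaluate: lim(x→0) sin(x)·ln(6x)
This is a 0·∞ indeterminate form.

Rewrite 0·∞ as a quotient (0/0 or ∞/∞ form), then apply L'Hôpital's rule:
  lim(x→0) sin(x)·ln(6x) = 0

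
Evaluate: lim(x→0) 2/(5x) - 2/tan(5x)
This is an ∞-∞ indeterminate form.

Combine fractions or rationalize to convert ∞-∞ to 0/0 form:
  lim(x→0) 2/(5x) - 2/tan(5x) = 0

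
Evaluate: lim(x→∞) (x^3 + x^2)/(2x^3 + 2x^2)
This is an ∞/∞ indeterminate form.

Apply L'Hôpital's rule: differentiate numerator and denominator separately.
  f(x) = x^3 + x^2   ⇒   f'(x) = 3·x^2 + 2·x
  g(x) = 2·x^3 + 2·x^2   ⇒   g'(x) = 6·x^2 + 4·x
  lim(x→∞) f'(x)/g'(x) = lim(x→∞) (3·x^2 + 2·x)/(6·x^2 + 4·x)
  = 1/2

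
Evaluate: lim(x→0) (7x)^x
This is an exponential indeterminate form.

For exponential indeterminate forms, take the natural log:
  Let L = lim(x→0) (7x)^x
  Then ln(L) = lim(x→0) [exponent × ln(base)]
  Evaluate using L'Hôpital or standard limits, then exponentiate.
  L = 1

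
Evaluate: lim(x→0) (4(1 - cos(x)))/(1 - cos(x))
This is a 0/0 indeterminate form.

Apply L'Hôpital's rule: differentiate numerator and denominator separately.
  f(x) = 4 - 4·cos(x)   ⇒   f'(x) = 4·sin(x)
  g(x) = 1 - cos(x)   ⇒   g'(x) = sin(x)
  lim(x→0) f'(x)/g'(x) = lim(x→0) (4·sin(x))/(sin(x))
  = 4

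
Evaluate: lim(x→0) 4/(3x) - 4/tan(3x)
This is an ∞-∞ indeterminate form.

Combine fractions or rationalize to convert ∞-∞ to 0/0 form:
  lim(x→0) 4/(3x) - 4/tan(3x) = 0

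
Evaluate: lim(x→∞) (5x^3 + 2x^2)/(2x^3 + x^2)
This is an ∞/∞ indeterminate form.

Apply L'Hôpital's rule: differentiate numerator and denominator separately.
  f(x) = 5·x^3 + 2·x^2   ⇒   f'(x) = 15·x^2 + 4·x
  g(x) = 2·x^3 + x^2   ⇒   g'(x) = 6·x^2 + 2·x
  lim(x→∞) f'(x)/g'(x) = lim(x→∞) (15·x^2 + 4·x)/(6·x^2 + 2·x)
  = 5/2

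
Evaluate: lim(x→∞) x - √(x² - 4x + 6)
This is an ∞-∞ indeterminate form.

Combine fractions or rationalize to convert ∞-∞ to 0/0 form:
  lim(x→∞) x - √(x² - 4x + 6) = 2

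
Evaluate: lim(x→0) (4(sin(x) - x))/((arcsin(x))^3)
This is a 0/0 indeterminate form.

Apply L'Hôpital's rule: differentiate numerator and denominator separately.
  f(x) = -4·x + 4·sin(x)   ⇒   f'(x) = 4·cos(x) - 4
  g(x) = asin(x)^3   ⇒   g'(x) = 3·asin(x)^2/sqrt(1 - x^2)
  lim(x→0) f'(x)/g'(x) = lim(x→0) (4·cos(x) - 4)/(3·asin(x)^2/sqrt(1 - x^2))
  = -2/3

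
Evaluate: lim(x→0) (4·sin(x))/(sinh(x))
This is a 0/0 indeterminate form.

Apply L'Hôpital's rule: differentiate numerator and denominator separately.
  f(x) = 4·sin(x)   ⇒   f'(x) = 4·cos(x)
  g(x) = sinh(x)   ⇒   g'(x) = cosh(x)
  lim(x→0) f'(x)/g'(x) = lim(x→0) (4·cos(x))/(cosh(x))
  = 4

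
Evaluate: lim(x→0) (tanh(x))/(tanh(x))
This is a 0/0 indeterminate form.

Apply L'Hôpital's rule: differentiate numerator and denominator separately.
  f(x) = tanh(x)   ⇒   f'(x) = 1 - tanh(x)^2
  g(x) = tanh(x)   ⇒   g'(x) = 1 - tanh(x)^2
  lim(x→0) f'(x)/g'(x) = lim(x→0) (1 - tanh(x)^2)/(1 - tanh(x)^2)
  = 1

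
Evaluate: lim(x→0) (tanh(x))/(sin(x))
This is a 0/0 indeterminate form.

Apply L'Hôpital's rule: differentiate numerator and denominator separately.
  f(x) = tanh(x)   ⇒   f'(x) = 1 - tanh(x)^2
  g(x) = sin(x)   ⇒   g'(x) = cos(x)
  lim(x→0) f'(x)/g'(x) = lim(x→0) (1 - tanh(x)^2)/(cos(x))
  = 1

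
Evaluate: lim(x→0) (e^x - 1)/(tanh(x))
This is a 0/0 indeterminate form.

Apply L'Hôpital's rule: differentiate numerator and denominator separately.
  f(x) = e^(x) - 1   ⇒   f'(x) = e^(x)
  g(x) = tanh(x)   ⇒   g'(x) = 1 - tanh(x)^2
  lim(x→0) f'(x)/g'(x) = lim(x→0) (e^(x))/(1 - tanh(x)^2)
  = 1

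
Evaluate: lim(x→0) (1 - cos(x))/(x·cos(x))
This is a 0/0 indeterminate form.

Apply L'Hôpital's rule: differentiate numerator and denominator separately.
  f(x) = 1 - cos(x)   ⇒   f'(x) = sin(x)
  g(x) = x·cos(x)   ⇒   g'(x) = -x·sin(x) + cos(x)
  lim(x→0) f'(x)/g'(x) = lim(x→0) (sin(x))/(-x·sin(x) + cos(x))
  = 0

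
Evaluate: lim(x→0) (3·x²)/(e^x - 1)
This is a 0/0 indeterminate form.

Apply L'Hôpital's rule: differentiate numerator and denominator separately.
  f(x) = 3·x^2   ⇒   f'(x) = 6·x
  g(x) = e^(x) - 1   ⇒   g'(x) = e^(x)
  lim(x→0) f'(x)/g'(x) = lim(x→0) (6·x)/(e^(x))
  = 0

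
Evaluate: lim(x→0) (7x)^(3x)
This is an exponential indeterminate form.

For exponential indeterminate forms, take the natural log:
  Let L = lim(x→0) (7x)^(3x)
  Then ln(L) = lim(x→0) [exponent × ln(base)]
  Evaluate using L'Hôpital or standard limits, then exponentiate.
  L = 1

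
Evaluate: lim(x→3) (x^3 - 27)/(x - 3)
This is a standard limit.

Factor or rationalize the expression:
  lim(x→3) (x^3 - 27)/(x - 3) = 27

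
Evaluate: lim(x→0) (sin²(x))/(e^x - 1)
This is a 0/0 indeterminate form.

Apply L'Hôpital's rule: differentiate numerator and denominator separately.
  f(x) = sin(x)^2   ⇒   f'(x) = 2·sin(x)·cos(x)
  g(x) = e^(x) - 1   ⇒   g'(x) = e^(x)
  lim(x→0) f'(x)/g'(x) = lim(x→0) (2·sin(x)·cos(x))/(e^(x))
  = 0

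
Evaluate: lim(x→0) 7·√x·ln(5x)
This is a 0·∞ indeterminate form.

Rewrite 0·∞ as a quotient (0/0 or ∞/∞ form), then apply L'Hôpital's rule:
  lim(x→0) 7·√x·ln(5x) = 0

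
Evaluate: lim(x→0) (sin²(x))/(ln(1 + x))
This is a 0/0 indeterminate form.

Apply L'Hôpital's rule: differentiate numerator and denominator separately.
  f(x) = sin(x)^2   ⇒   f'(x) = 2·sin(x)·cos(x)
  g(x) = ln(x + 1)   ⇒   g'(x) = 1/(x + 1)
  lim(x→0) f'(x)/g'(x) = lim(x→0) (2·sin(x)·cos(x))/(1/(x + 1))
  = 0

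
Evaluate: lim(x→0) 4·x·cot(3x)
This is a 0·∞ indeterminate form.

Rewrite 0·∞ as a quotient (0/0 or ∞/∞ form), then apply L'Hôpital's rule:
  lim(x→0) 4·x·cot(3x) = 4/3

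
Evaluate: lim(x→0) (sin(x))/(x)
This is a 0/0 indeterminate form.

Apply L'Hôpital's rule: differentiate numerator and denominator separately.
  f(x) = sin(x)   ⇒   f'(x) = cos(x)
  g(x) = x   ⇒   g'(x) = 1
  lim(x→0) f'(x)/g'(x) = lim(x→0) (cos(x))/(1)
  = 1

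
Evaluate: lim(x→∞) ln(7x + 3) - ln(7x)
This is an ∞-∞ indeterminate form.

Combine fractions or rationalize to convert ∞-∞ to 0/0 form:
  lim(x→∞) ln(7x + 3) - ln(7x) = 0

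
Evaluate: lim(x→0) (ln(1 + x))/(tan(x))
This is a 0/0 indeterminate form.

Apply L'Hôpital's rule: differentiate numerator and denominator separately.
  f(x) = ln(x + 1)   ⇒   f'(x) = 1/(x + 1)
  g(x) = tan(x)   ⇒   g'(x) = tan(x)^2 + 1
  lim(x→0) f'(x)/g'(x) = lim(x→0) (1/(x + 1))/(tan(x)^2 + 1)
  = 1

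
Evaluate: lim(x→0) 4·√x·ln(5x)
This is a 0·∞ indeterminate form.

Rewrite 0·∞ as a quotient (0/0 or ∞/∞ form), then apply L'Hôpital's rule:
  lim(x→0) 4·√x·ln(5x) = 0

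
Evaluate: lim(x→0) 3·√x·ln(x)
This is a 0·∞ indeterminate form.

Rewrite 0·∞ as a quotient (0/0 or ∞/∞ form), then apply L'Hôpital's rule:
  lim(x→0) 3·√x·ln(x) = 0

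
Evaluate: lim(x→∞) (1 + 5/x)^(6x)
This is an exponential indeterminate form.

For exponential indeterminate forms, take the natural log:
  Let L = lim(x→∞) (1 + 5/x)^(6x)
  Then ln(L) = lim(x→∞) [exponent × ln(base)]
  Evaluate using L'Hôpital or standard limits, then exponentiate.
  L = e^(30)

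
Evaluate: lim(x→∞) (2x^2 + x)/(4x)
This is an ∞/∞ indeterminate form.

Apply L'Hôpital's rule: differentiate numerator and denominator separately.
  f(x) = 2·x^2 + x   ⇒   f'(x) = 4·x + 1
  g(x) = 4·x   ⇒   g'(x) = 4
  lim(x→∞) f'(x)/g'(x) = lim(x→∞) (4·x + 1)/(4)
  = ∞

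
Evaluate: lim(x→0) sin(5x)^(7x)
This is an exponential indeterminate form.

For exponential indeterminate forms, take the natural log:
  Let L = lim(x→0) sin(5x)^(7x)
  Then ln(L) = lim(x→0) [exponent × ln(base)]
  Evaluate using L'Hôpital or standard limits, then exponentiate.
  L = 1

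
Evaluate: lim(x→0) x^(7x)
This is an exponential indeterminate form.

For exponential indeterminate forms, take the natural log:
  Let L = lim(x→0) x^(7x)
  Then ln(L) = lim(x→0) [exponent × ln(base)]
  Evaluate using L'Hôpital or standard limits, then exponentiate.
  L = 1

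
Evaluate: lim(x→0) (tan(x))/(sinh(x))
This is a 0/0 indeterminate form.

Apply L'Hôpital's rule: differentiate numerator and denominator separately.
  f(x) = tan(x)   ⇒   f'(x) = tan(x)^2 + 1
  g(x) = sinh(x)   ⇒   g'(x) = cosh(x)
  lim(x→0) f'(x)/g'(x) = lim(x→0) (tan(x)^2 + 1)/(cosh(x))
  = 1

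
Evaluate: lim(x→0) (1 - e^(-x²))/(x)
This is a 0/0 indeterminate form.

Apply L'Hôpital's rule: differentiate numerator and denominator separately.
  f(x) = 1 - e^(-x^2)   ⇒   f'(x) = 2·x·e^(-x^2)
  g(x) = x   ⇒   g'(x) = 1
  lim(x→0) f'(x)/g'(x) = lim(x→0) (2·x·e^(-x^2))/(1)
  = 0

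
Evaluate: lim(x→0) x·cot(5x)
This is a 0·∞ indeterminate form.

Rewrite 0·∞ as a quotient (0/0 or ∞/∞ form), then apply L'Hôpital's rule:
  lim(x→0) x·cot(5x) = 1/5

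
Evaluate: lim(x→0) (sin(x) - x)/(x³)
This is a 0/0 indeterminate form.

Apply L'Hôpital's rule: differentiate numerator and denominator separately.
  f(x) = -x + sin(x)   ⇒   f'(x) = cos(x) - 1
  g(x) = x^3   ⇒   g'(x) = 3·x^2
  lim(x→0) f'(x)/g'(x) = lim(x→0) (cos(x) - 1)/(3·x^2)
  = -1/6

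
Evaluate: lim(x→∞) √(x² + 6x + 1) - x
This is an ∞-∞ indeterminate form.

Combine fractions or rationalize to convert ∞-∞ to 0/0 form:
  lim(x→∞) √(x² + 6x + 1) - x = 3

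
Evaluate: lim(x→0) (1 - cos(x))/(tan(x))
This is a 0/0 indeterminate form.

Apply L'Hôpital's rule: differentiate numerator and denominator separately.
  f(x) = 1 - cos(x)   ⇒   f'(x) = sin(x)
  g(x) = tan(x)   ⇒   g'(x) = tan(x)^2 + 1
  lim(x→0) f'(x)/g'(x) = lim(x→0) (sin(x))/(tan(x)^2 + 1)
  = 0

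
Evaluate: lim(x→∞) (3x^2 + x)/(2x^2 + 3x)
This is an ∞/∞ indeterminate form.

Apply L'Hôpital's rule: differentiate numerator and denominator separately.
  f(x) = 3·x^2 + x   ⇒   f'(x) = 6·x + 1
  g(x) = 2·x^2 + 3·x   ⇒   g'(x) = 4·x + 3
  lim(x→∞) f'(x)/g'(x) = lim(x→∞) (6·x + 1)/(4·x + 3)
  = 3/2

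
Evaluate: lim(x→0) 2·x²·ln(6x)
This is a 0·∞ indeterminate form.

Rewrite 0·∞ as a quotient (0/0 or ∞/∞ form), then apply L'Hôpital's rule:
  lim(x→0) 2·x²·ln(6x) = 0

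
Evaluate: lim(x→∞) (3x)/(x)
This is an ∞/∞ indeterminate form.

Apply L'Hôpital's rule: differentiate numerator and denominator separately.
  f(x) = 3·x   ⇒   f'(x) = 3
  g(x) = x   ⇒   g'(x) = 1
  lim(x→∞) f'(x)/g'(x) = lim(x→∞) (3)/(1)
  = 3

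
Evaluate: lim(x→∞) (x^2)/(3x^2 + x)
This is an ∞/∞ indeterminate form.

Apply L'Hôpital's rule: differentiate numerator and denominator separately.
  f(x) = x^2   ⇒   f'(x) = 2·x
  g(x) = 3·x^2 + x   ⇒   g'(x) = 6·x + 1
  lim(x→∞) f'(x)/g'(x) = lim(x→∞) (2·x)/(6·x + 1)
  = 1/3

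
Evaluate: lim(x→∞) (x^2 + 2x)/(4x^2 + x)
This is an ∞/∞ indeterminate form.

Apply L'Hôpital's rule: differentiate numerator and denominator separately.
  f(x) = x^2 + 2·x   ⇒   f'(x) = 2·x + 2
  g(x) = 4·x^2 + x   ⇒   g'(x) = 8·x + 1
  lim(x→∞) f'(x)/g'(x) = lim(x→∞) (2·x + 2)/(8·x + 1)
  = 1/4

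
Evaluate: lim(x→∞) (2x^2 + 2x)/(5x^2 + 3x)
This is an ∞/∞ indeterminate form.

Apply L'Hôpital's rule: differentiate numerator and denominator separately.
  f(x) = 2·x^2 + 2·x   ⇒   f'(x) = 4·x + 2
  g(x) = 5·x^2 + 3·x   ⇒   g'(x) = 10·x + 3
  lim(x→∞) f'(x)/g'(x) = lim(x→∞) (4·x + 2)/(10·x + 3)
  = 2/5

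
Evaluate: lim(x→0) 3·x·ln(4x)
This is a 0·∞ indeterminate form.

Rewrite 0·∞ as a quotient (0/0 or ∞/∞ form), then apply L'Hôpital's rule:
  lim(x→0) 3·x·ln(4x) = 0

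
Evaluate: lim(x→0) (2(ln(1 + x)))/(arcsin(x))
This is a 0/0 indeterminate form.

Apply L'Hôpital's rule: differentiate numerator and denominator separately.
  f(x) = 2·ln(x + 1)   ⇒   f'(x) = 2/(x + 1)
  g(x) = asin(x)   ⇒   g'(x) = 1/sqrt(1 - x^2)
  lim(x→0) f'(x)/g'(x) = lim(x→0) (2/(x + 1))/(1/sqrt(1 - x^2))
  = 2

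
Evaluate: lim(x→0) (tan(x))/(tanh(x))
This is a 0/0 indeterminate form.

Apply L'Hôpital's rule: differentiate numerator and denominator separately.
  f(x) = tan(x)   ⇒   f'(x) = tan(x)^2 + 1
  g(x) = tanh(x)   ⇒   g'(x) = 1 - tanh(x)^2
  lim(x→0) f'(x)/g'(x) = lim(x→0) (tan(x)^2 + 1)/(1 - tanh(x)^2)
  = 1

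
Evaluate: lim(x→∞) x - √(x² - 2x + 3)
This is an ∞-∞ indeterminate form.

Combine fractions or rationalize to convert ∞-∞ to 0/0 form:
  lim(x→∞) x - √(x² - 2x + 3) = 1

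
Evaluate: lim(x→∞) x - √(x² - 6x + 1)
This is an ∞-∞ indeterminate form.

Combine fractions or rationalize to convert ∞-∞ to 0/0 form:
  lim(x→∞) x - √(x² - 6x + 1) = 3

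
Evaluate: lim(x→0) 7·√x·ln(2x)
This is a 0·∞ indeterminate form.

Rewrite 0·∞ as a quotient (0/0 or ∞/∞ form), then apply L'Hôpital's rule:
  lim(x→0) 7·√x·ln(2x) = 0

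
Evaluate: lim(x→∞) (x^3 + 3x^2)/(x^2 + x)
This is an ∞/∞ indeterminate form.

Apply L'Hôpital's rule: differentiate numerator and denominator separately.
  f(x) = x^3 + 3·x^2   ⇒   f'(x) = 3·x^2 + 6·x
  g(x) = x^2 + x   ⇒   g'(x) = 2·x + 1
  lim(x→∞) f'(x)/g'(x) = lim(x→∞) (3·x^2 + 6·x)/(2·x + 1)
  = ∞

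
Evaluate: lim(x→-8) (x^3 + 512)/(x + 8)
This is a standard limit.

Factor or rationalize the expression:
  lim(x→-8) (x^3 + 512)/(x + 8) = 192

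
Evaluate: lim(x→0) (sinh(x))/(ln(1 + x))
This is a 0/0 indeterminate form.

Apply L'Hôpital's rule: differentiate numerator and denominator separately.
  f(x) = sinh(x)   ⇒   f'(x) = cosh(x)
  g(x) = ln(x + 1)   ⇒   g'(x) = 1/(x + 1)
  lim(x→0) f'(x)/g'(x) = lim(x→0) (cosh(x))/(1/(x + 1))
  = 1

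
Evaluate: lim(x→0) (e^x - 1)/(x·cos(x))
This is a 0/0 indeterminate form.

Apply L'Hôpital's rule: differentiate numerator and denominator separately.
  f(x) = e^(x) - 1   ⇒   f'(x) = e^(x)
  g(x) = x·cos(x)   ⇒   g'(x) = -x·sin(x) + cos(x)
  lim(x→0) f'(x)/g'(x) = lim(x→0) (e^(x))/(-x·sin(x) + cos(x))
  = 1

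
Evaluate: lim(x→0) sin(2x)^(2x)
This is an exponential indeterminate form.

For exponential indeterminate forms, take the natural log:
  Let L = lim(x→0) sin(2x)^(2x)
  Then ln(L) = lim(x→0) [exponent × ln(base)]
  Evaluate using L'Hôpital or standard limits, then exponentiate.
  L = 1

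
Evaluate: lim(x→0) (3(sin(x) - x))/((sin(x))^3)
This is a 0/0 indeterminate form.

Apply L'Hôpital's rule: differentiate numerator and denominator separately.
  f(x) = -3·x + 3·sin(x)   ⇒   f'(x) = 3·cos(x) - 3
  g(x) = sin(x)^3   ⇒   g'(x) = 3·sin(x)^2·cos(x)
  lim(x→0) f'(x)/g'(x) = lim(x→0) (3·cos(x) - 3)/(3·sin(x)^2·cos(x))
  = -1/2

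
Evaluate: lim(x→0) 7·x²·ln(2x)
This is a 0·∞ indeterminate form.

Rewrite 0·∞ as a quotient (0/0 or ∞/∞ form), then apply L'Hôpital's rule:
  lim(x→0) 7·x²·ln(2x) = 0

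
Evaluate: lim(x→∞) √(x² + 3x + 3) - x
This is an ∞-∞ indeterminate form.

Combine fractions or rationalize to convert ∞-∞ to 0/0 form:
  lim(x→∞) √(x² + 3x + 3) - x = 3/2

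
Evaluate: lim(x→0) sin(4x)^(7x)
This is an exponential indeterminate form.

For exponential indeterminate forms, take the natural log:
  Let L = lim(x→0) sin(4x)^(7x)
  Then ln(L) = lim(x→0) [exponent × ln(base)]
  Evaluate using L'Hôpital or standard limits, then exponentiate.
  L = 1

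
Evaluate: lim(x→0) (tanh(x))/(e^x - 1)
This is a 0/0 indeterminate form.

Apply L'Hôpital's rule: differentiate numerator and denominator separately.
  f(x) = tanh(x)   ⇒   f'(x) = 1 - tanh(x)^2
  g(x) = e^(x) - 1   ⇒   g'(x) = e^(x)
  lim(x→0) f'(x)/g'(x) = lim(x→0) (1 - tanh(x)^2)/(e^(x))
  = 1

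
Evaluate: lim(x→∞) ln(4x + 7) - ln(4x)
This is an ∞-∞ indeterminate form.

Combine fractions or rationalize to convert ∞-∞ to 0/0 form:
  lim(x→∞) ln(4x + 7) - ln(4x) = 0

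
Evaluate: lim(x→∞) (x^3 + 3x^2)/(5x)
This is an ∞/∞ indeterminate form.

Apply L'Hôpital's rule: differentiate numerator and denominator separately.
  f(x) = x^3 + 3·x^2   ⇒   f'(x) = 3·x^2 + 6·x
  g(x) = 5·x   ⇒   g'(x) = 5
  lim(x→∞) f'(x)/g'(x) = lim(x→∞) (3·x^2 + 6·x)/(5)
  = ∞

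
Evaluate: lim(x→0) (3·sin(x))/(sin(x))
This is a 0/0 indeterminate form.

Apply L'Hôpital's rule: differentiate numerator and denominator separately.
  f(x) = 3·sin(x)   ⇒   f'(x) = 3·cos(x)
  g(x) = sin(x)   ⇒   g'(x) = cos(x)
  lim(x→0) f'(x)/g'(x) = lim(x→0) (3·cos(x))/(cos(x))
  = 3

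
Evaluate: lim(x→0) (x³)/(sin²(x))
This is a 0/0 indeterminate form.

Apply L'Hôpital's rule: differentiate numerator and denominator separately.
  f(x) = x^3   ⇒   f'(x) = 3·x^2
  g(x) = sin(x)^2   ⇒   g'(x) = 2·sin(x)·cos(x)
  lim(x→0) f'(x)/g'(x) = lim(x→0) (3·x^2)/(2·sin(x)·cos(x))
  = 0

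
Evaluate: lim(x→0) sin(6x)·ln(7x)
This is a 0·∞ indeterminate form.

Rewrite 0·∞ as a quotient (0/0 or ∞/∞ form), then apply L'Hôpital's rule:
  lim(x→0) sin(6x)·ln(7x) = 0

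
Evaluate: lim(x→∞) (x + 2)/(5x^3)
This is an ∞/∞ indeterminate form.

Apply L'Hôpital's rule: differentiate numerator and denominator separately.
  f(x) = x + 2   ⇒   f'(x) = 1
  g(x) = 5·x^3   ⇒   g'(x) = 15·x^2
  lim(x→∞) f'(x)/g'(x) = lim(x→∞) (1)/(15·x^2)
  = 0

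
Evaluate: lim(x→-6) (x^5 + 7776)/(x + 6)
This is a standard limit.

Factor or rationalize the expression:
  lim(x→-6) (x^5 + 7776)/(x + 6) = 6480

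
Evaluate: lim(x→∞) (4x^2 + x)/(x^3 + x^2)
This is an ∞/∞ indeterminate form.

Apply L'Hôpital's rule: differentiate numerator and denominator separately.
  f(x) = 4·x^2 + x   ⇒   f'(x) = 8·x + 1
  g(x) = x^3 + x^2   ⇒   g'(x) = 3·x^2 + 2·x
  lim(x→∞) f'(x)/g'(x) = lim(x→∞) (8·x + 1)/(3·x^2 + 2·x)
  = 0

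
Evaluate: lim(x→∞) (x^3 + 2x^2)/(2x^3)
This is an ∞/∞ indeterminate form.

Apply L'Hôpital's rule: differentiate numerator and denominator separately.
  f(x) = x^3 + 2·x^2   ⇒   f'(x) = 3·x^2 + 4·x
  g(x) = 2·x^3   ⇒   g'(x) = 6·x^2
  lim(x→∞) f'(x)/g'(x) = lim(x→∞) (3·x^2 + 4·x)/(6·x^2)
  = 1/2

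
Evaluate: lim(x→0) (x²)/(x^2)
This is a 0/0 indeterminate form.

Apply L'Hôpital's rule: differentiate numerator and denominator separately.
  f(x) = x^2   ⇒   f'(x) = 2·x
  g(x) = x^2   ⇒   g'(x) = 2·x
  lim(x→0) f'(x)/g'(x) = lim(x→0) (2·x)/(2·x)
  = 1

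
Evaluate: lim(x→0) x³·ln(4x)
This is a 0·∞ indeterminate form.

Rewrite 0·∞ as a quotient (0/0 or ∞/∞ form), then apply L'Hôpital's rule:
  lim(x→0) x³·ln(4x) = 0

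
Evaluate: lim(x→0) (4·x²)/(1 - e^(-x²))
This is a 0/0 indeterminate form.

Apply L'Hôpital's rule: differentiate numerator and denominator separately.
  f(x) = 4·x^2   ⇒   f'(x) = 8·x
  g(x) = 1 - e^(-x^2)   ⇒   g'(x) = 2·x·e^(-x^2)
  lim(x→0) f'(x)/g'(x) = lim(x→0) (8·x)/(2·x·e^(-x^2))
  = 4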